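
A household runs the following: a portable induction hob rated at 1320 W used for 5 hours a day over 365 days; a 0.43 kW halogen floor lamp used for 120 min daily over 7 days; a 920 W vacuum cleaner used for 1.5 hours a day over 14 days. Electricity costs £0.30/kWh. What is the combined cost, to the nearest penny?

£730.30

portable induction hob: Runtime = 5 h/day × 365 days = 1825 h
portable induction hob: 1.32 kW × 1825 h = 2409 kWh
halogen floor lamp: Runtime = 120 min × 7 = 840 min = 14 h
halogen floor lamp: 0.43 kW × 14 h = 6.02 kWh
vacuum cleaner: Runtime = 1.5 h/day × 14 days = 21 h
vacuum cleaner: 0.92 kW × 21 h = 19.32 kWh
Total energy = 2434.34 kWh
Cost = 2434.34 × £0.30 = £730.30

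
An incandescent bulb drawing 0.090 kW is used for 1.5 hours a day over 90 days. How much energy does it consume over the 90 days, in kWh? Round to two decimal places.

12.15 kWh

Runtime = 1.5 h/day × 90 days = 135 h
Energy = 0.09 kW × 135 h = 12.15 kWh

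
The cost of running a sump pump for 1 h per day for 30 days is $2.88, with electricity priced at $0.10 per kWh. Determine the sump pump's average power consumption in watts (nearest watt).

Energy = $2.88 ÷ $0.10/kWh = 28.8 kWh
Runtime = 1 h/day × 30 days = 30 h
Power = 28.8 kWh ÷ 30 h = 0.96 kW = 960 W

960 W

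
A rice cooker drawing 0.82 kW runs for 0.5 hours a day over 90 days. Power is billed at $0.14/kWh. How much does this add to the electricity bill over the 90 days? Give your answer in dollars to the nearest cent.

Runtime = 0.5 h/day × 90 days = 45 h
Energy = 0.82 kW × 45 h = 36.9 kWh
Cost = 36.9 kWh × $0.14/kWh = $5.17

$5.17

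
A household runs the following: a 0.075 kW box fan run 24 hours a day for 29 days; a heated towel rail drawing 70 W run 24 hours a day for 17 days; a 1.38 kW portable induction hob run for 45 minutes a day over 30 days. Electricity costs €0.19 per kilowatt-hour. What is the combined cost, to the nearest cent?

€21.24

box fan: Runtime = 24 h × 29 = 696 h
box fan: 0.075 kW × 696 h = 52.2 kWh
heated towel rail: Runtime = 24 h × 17 = 408 h
heated towel rail: 0.07 kW × 408 h = 28.56 kWh
portable induction hob: Runtime = 45 min × 30 = 1350 min = 22.5 h
portable induction hob: 1.38 kW × 22.5 h = 31.05 kWh
Total energy = 111.81 kWh
Cost = 111.81 × €0.19 = €21.24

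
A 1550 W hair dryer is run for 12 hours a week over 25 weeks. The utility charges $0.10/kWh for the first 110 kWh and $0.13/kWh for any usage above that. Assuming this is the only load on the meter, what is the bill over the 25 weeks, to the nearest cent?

Runtime = 12 h/week × 25 weeks = 300 h
Energy = 1.55 kW × 300 h = 465 kWh
Tier 1 (0–110 kWh): 110 × $0.10 = $11
Above 110 kWh: 355 × $0.13 = $46.15
Bill = $57.15

$57.15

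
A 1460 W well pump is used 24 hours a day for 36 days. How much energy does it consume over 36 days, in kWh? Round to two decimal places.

Runtime = 24 h × 36 = 864 h
Energy = 1.46 kW × 864 h = 1261.44 kWh

1261.44 kWh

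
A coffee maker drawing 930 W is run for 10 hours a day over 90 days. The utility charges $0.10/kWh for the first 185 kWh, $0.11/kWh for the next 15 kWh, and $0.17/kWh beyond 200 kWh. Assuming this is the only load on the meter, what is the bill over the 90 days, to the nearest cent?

Runtime = 10 h/day × 90 days = 900 h
Energy = 0.93 kW × 900 h = 837 kWh
Tier 1 (0–185 kWh): 185 × $0.10 = $18.5
Tier 2 (185–200 kWh): 15 × $0.11 = $1.65
Above 200 kWh: 637 × $0.17 = $108.29
Bill = $128.44

$128.44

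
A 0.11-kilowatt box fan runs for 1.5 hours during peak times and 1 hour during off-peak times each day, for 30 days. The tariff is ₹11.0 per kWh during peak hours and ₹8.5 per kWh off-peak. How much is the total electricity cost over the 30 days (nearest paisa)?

Peak energy = 0.11 kW × 1.5 h × 30 = 4.95 kWh
Off-peak energy = 0.11 kW × 1 h × 30 = 3.3 kWh
Cost = 4.95 × ₹11.0 + 3.3 × ₹8.5 = ₹54.45 + ₹28.05 = ₹82.50

₹82.50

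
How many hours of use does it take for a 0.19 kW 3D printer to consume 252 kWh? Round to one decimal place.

Hours = 252 kWh ÷ 0.19 kW = 1326.3 h

1326.3 h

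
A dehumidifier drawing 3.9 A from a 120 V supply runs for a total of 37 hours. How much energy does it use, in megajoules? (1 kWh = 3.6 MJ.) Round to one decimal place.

Power = 3.9 A × 120 V = 468 W = 0.468 kW
Energy = 0.468 kW × 37 h = 17.316 kWh
= 17.316 × 3.6 MJ = 62.3 MJ

62.3 MJ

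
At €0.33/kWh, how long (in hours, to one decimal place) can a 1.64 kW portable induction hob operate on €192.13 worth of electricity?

Energy available = €192.13 ÷ €0.33/kWh = 582.2121 kWh
Hours = 582.2121 kWh ÷ 1.64 kW = 355.0 h

355.0 h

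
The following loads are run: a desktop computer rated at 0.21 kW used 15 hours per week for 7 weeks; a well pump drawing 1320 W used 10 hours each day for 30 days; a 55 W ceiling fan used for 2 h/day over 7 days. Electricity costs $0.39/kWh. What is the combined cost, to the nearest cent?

desktop computer: Runtime = 15 h/week × 7 weeks = 105 h
desktop computer: 0.21 kW × 105 h = 22.05 kWh
well pump: Runtime = 10 h/day × 30 days = 300 h
well pump: 1.32 kW × 300 h = 396 kWh
ceiling fan: Runtime = 2 h/day × 7 days = 14 h
ceiling fan: 0.055 kW × 14 h = 0.77 kWh
Total energy = 418.82 kWh
Cost = 418.82 × $0.39 = $163.34

$163.34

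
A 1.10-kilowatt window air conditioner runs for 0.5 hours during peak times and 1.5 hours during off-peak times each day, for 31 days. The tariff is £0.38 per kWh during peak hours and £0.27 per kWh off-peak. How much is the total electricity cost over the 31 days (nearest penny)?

Peak energy = 1.1 kW × 0.5 h × 31 = 17.05 kWh
Off-peak energy = 1.1 kW × 1.5 h × 31 = 51.15 kWh
Cost = 17.05 × £0.38 + 51.15 × £0.27 = £6.479 + £13.8105 = £20.29

£20.29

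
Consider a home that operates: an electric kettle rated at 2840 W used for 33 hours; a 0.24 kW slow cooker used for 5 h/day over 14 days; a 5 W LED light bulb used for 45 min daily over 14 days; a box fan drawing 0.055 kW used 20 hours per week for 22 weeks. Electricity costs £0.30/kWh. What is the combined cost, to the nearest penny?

electric kettle: 2.84 kW × 33 h = 93.72 kWh
slow cooker: Runtime = 5 h/day × 14 days = 70 h
slow cooker: 0.24 kW × 70 h = 16.8 kWh
LED light bulb: Runtime = 45 min × 14 = 630 min = 10.5 h
LED light bulb: 0.005 kW × 10.5 h = 0.0525 kWh
box fan: Runtime = 20 h/week × 22 weeks = 440 h
box fan: 0.055 kW × 440 h = 24.2 kWh
Total energy = 134.7725 kWh
Cost = 134.7725 × £0.30 = £40.43

£40.43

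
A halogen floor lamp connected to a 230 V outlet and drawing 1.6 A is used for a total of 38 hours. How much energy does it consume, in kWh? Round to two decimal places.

13.98 kWh

Power = 1.6 A × 230 V = 368 W = 0.368 kW
Energy = 0.368 kW × 38 h = 13.984 kWh ≈ 13.98 kWh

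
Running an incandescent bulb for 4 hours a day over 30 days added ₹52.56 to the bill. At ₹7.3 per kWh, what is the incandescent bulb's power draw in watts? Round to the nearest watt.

Energy = ₹52.56 ÷ ₹7.3/kWh = 7.2 kWh
Runtime = 4 h/day × 30 days = 120 h
Power = 7.2 kWh ÷ 120 h = 0.06 kW = 60 W

60 W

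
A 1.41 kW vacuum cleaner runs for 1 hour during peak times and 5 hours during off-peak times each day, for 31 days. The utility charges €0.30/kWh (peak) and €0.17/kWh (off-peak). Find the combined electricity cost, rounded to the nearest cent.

Peak energy = 1.41 kW × 1 h × 31 = 43.71 kWh
Off-peak energy = 1.41 kW × 5 h × 31 = 218.55 kWh
Cost = 43.71 × €0.30 + 218.55 × €0.17 = €13.113 + €37.1535 = €50.27

€50.27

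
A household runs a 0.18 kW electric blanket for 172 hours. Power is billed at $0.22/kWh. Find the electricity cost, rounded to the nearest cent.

Energy = 0.18 kW × 172 h = 30.96 kWh
Cost = 30.96 kWh × $0.22/kWh = $6.81

$6.81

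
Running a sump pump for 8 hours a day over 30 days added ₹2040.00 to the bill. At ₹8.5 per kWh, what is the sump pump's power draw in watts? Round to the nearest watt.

1000 W

Energy = ₹2040.00 ÷ ₹8.5/kWh = 240 kWh
Runtime = 8 h/day × 30 days = 240 h
Power = 240 kWh ÷ 240 h = 1 kW = 1000 W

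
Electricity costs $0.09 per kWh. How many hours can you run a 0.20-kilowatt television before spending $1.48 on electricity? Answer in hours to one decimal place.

82.2 h

Energy available = $1.48 ÷ $0.09/kWh = 16.4444 kWh
Hours = 16.4444 kWh ÷ 0.2 kW = 82.2 h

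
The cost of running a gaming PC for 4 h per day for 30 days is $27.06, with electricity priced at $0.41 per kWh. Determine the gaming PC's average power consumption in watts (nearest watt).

550 W

Energy = $27.06 ÷ $0.41/kWh = 66 kWh
Runtime = 4 h/day × 30 days = 120 h
Power = 66 kWh ÷ 120 h = 0.55 kW = 550 W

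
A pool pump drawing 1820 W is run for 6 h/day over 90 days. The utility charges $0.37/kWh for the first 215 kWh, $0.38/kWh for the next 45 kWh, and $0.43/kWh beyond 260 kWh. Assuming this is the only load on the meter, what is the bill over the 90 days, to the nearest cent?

Runtime = 6 h/day × 90 days = 540 h
Energy = 1.82 kW × 540 h = 982.8 kWh
Tier 1 (0–215 kWh): 215 × $0.37 = $79.55
Tier 2 (215–260 kWh): 45 × $0.38 = $17.1
Above 260 kWh: 722.8 × $0.43 = $310.804
Bill = $407.45

$407.45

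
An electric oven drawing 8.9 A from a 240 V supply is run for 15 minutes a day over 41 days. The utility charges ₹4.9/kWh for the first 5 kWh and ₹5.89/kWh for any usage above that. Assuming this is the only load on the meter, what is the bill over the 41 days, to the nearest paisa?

Power = 8.9 A × 240 V = 2136 W = 2.136 kW
Runtime = 15 min × 41 = 615 min = 10.25 h
Energy = 2.136 kW × 10.25 h = 21.894 kWh
Tier 1 (0–5 kWh): 5 × ₹4.9 = ₹24.5
Above 5 kWh: 16.894 × ₹5.89 = ₹99.50566
Bill = ₹124.01

₹124.01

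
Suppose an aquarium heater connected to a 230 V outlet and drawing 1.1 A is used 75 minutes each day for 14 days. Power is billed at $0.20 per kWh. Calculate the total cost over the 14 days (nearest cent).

$0.89

Power = 1.1 A × 230 V = 253 W = 0.253 kW
Runtime = 75 min × 14 = 1050 min = 17.5 h
Energy = 0.253 kW × 17.5 h = 4.4275 kWh
Cost = 4.4275 kWh × $0.20/kWh = $0.89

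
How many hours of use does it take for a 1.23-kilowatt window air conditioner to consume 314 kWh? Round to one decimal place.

Hours = 314 kWh ÷ 1.23 kW = 255.3 h

255.3 h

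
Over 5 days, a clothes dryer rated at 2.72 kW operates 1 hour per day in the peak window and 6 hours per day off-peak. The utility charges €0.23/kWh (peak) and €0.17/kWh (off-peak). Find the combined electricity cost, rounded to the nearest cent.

Peak energy = 2.72 kW × 1 h × 5 = 13.6 kWh
Off-peak energy = 2.72 kW × 6 h × 5 = 81.6 kWh
Cost = 13.6 × €0.23 + 81.6 × €0.17 = €3.128 + €13.872 = €17.00

€17.00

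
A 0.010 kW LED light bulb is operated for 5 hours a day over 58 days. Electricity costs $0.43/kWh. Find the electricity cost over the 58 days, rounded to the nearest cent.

$1.25

Runtime = 5 h/day × 58 days = 290 h
Energy = 0.01 kW × 290 h = 2.9 kWh
Cost = 2.9 kWh × $0.43/kWh = $1.25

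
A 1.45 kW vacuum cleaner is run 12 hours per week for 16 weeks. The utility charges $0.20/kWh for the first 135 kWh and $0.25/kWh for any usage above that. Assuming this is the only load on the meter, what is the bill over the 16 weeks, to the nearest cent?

$62.85

Runtime = 12 h/week × 16 weeks = 192 h
Energy = 1.45 kW × 192 h = 278.4 kWh
Tier 1 (0–135 kWh): 135 × $0.20 = $27
Above 135 kWh: 143.4 × $0.25 = $35.85
Bill = $62.85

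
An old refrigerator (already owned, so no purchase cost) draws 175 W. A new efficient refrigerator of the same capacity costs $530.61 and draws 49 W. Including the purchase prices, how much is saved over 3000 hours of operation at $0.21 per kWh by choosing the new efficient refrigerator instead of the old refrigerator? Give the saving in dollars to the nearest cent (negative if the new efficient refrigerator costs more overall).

old refrigerator: $0.00 + (175/1000) kW × 3000 h × $0.21 = $0.00 + $110.25 = $110.25
new efficient refrigerator: $530.61 + (49/1000) kW × 3000 h × $0.21 = $530.61 + $30.87 = $561.48
Saving = $110.25 − $561.48 = −$451.23

-$451.23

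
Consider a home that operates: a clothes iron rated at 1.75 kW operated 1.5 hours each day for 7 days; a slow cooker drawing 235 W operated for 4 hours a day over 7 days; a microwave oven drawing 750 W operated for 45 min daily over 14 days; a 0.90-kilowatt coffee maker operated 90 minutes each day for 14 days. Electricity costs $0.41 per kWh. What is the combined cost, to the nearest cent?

$21.21

clothes iron: Runtime = 1.5 h/day × 7 days = 10.5 h
clothes iron: 1.75 kW × 10.5 h = 18.375 kWh
slow cooker: Runtime = 4 h/day × 7 days = 28 h
slow cooker: 0.235 kW × 28 h = 6.58 kWh
microwave oven: Runtime = 45 min × 14 = 630 min = 10.5 h
microwave oven: 0.75 kW × 10.5 h = 7.875 kWh
coffee maker: Runtime = 90 min × 14 = 1260 min = 21 h
coffee maker: 0.9 kW × 21 h = 18.9 kWh
Total energy = 51.73 kWh
Cost = 51.73 × $0.41 = $21.21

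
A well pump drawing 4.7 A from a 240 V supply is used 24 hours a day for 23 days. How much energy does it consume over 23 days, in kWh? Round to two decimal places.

622.66 kWh

Power = 4.7 A × 240 V = 1128 W = 1.128 kW
Runtime = 24 h × 23 = 552 h
Energy = 1.128 kW × 552 h = 622.656 kWh ≈ 622.66 kWh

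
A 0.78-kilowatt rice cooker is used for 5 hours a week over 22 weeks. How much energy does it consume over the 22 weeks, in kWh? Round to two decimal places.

85.80 kWh

Runtime = 5 h/week × 22 weeks = 110 h
Energy = 0.78 kW × 110 h = 85.8 kWh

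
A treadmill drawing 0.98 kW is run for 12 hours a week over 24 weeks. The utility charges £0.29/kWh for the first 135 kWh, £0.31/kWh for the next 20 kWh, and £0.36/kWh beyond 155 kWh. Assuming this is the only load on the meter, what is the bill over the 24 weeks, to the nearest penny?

£91.16

Runtime = 12 h/week × 24 weeks = 288 h
Energy = 0.98 kW × 288 h = 282.24 kWh
Tier 1 (0–135 kWh): 135 × £0.29 = £39.15
Tier 2 (135–155 kWh): 20 × £0.31 = £6.2
Above 155 kWh: 127.24 × £0.36 = £45.8064
Bill = £91.16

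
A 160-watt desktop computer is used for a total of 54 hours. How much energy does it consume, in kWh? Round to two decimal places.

Energy = 0.16 kW × 54 h = 8.64 kWh

8.64 kWh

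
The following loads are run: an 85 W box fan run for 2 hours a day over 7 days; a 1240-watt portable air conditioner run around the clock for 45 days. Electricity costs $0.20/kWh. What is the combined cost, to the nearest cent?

$268.08

box fan: Runtime = 2 h/day × 7 days = 14 h
box fan: 0.085 kW × 14 h = 1.19 kWh
portable air conditioner: Runtime = 24 h × 45 = 1080 h
portable air conditioner: 1.24 kW × 1080 h = 1339.2 kWh
Total energy = 1340.39 kWh
Cost = 1340.39 × $0.20 = $268.08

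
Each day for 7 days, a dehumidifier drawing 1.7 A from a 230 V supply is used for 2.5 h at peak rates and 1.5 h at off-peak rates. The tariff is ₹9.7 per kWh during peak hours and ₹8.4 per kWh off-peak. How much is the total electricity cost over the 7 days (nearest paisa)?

₹100.86

Power = 1.7 A × 230 V = 391 W = 0.391 kW
Peak energy = 0.391 kW × 2.5 h × 7 = 6.8425 kWh
Off-peak energy = 0.391 kW × 1.5 h × 7 = 4.1055 kWh
Cost = 6.8425 × ₹9.7 + 4.1055 × ₹8.4 = ₹66.37225 + ₹34.4862 = ₹100.86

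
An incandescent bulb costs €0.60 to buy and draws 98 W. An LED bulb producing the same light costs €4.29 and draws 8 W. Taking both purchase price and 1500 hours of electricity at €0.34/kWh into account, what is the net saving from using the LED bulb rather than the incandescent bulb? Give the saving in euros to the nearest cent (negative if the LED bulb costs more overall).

incandescent bulb: €0.60 + (98/1000) kW × 1500 h × €0.34 = €0.60 + €49.98 = €50.58
LED bulb: €4.29 + (8/1000) kW × 1500 h × €0.34 = €4.29 + €4.08 = €8.37
Saving = €50.58 − €8.37 = €42.21

€42.21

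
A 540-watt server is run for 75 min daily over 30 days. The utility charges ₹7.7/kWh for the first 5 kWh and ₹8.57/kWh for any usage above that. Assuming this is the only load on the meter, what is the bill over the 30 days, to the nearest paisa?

Runtime = 75 min × 30 = 2250 min = 37.5 h
Energy = 0.54 kW × 37.5 h = 20.25 kWh
Tier 1 (0–5 kWh): 5 × ₹7.7 = ₹38.5
Above 5 kWh: 15.25 × ₹8.57 = ₹130.6925
Bill = ₹169.19

₹169.19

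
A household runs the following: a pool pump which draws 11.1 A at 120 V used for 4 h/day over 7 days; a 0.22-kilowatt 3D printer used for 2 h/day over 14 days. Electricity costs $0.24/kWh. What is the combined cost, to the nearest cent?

$10.43

pool pump: Power = 11.1 A × 120 V = 1332 W = 1.332 kW
pool pump: Runtime = 4 h/day × 7 days = 28 h
pool pump: 1.332 kW × 28 h = 37.296 kWh
3D printer: Runtime = 2 h/day × 14 days = 28 h
3D printer: 0.22 kW × 28 h = 6.16 kWh
Total energy = 43.456 kWh
Cost = 43.456 × $0.24 = $10.43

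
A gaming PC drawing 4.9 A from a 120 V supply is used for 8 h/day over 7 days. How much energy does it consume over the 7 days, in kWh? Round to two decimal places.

Power = 4.9 A × 120 V = 588 W = 0.588 kW
Runtime = 8 h/day × 7 days = 56 h
Energy = 0.588 kW × 56 h = 32.928 kWh ≈ 32.93 kWh

32.93 kWh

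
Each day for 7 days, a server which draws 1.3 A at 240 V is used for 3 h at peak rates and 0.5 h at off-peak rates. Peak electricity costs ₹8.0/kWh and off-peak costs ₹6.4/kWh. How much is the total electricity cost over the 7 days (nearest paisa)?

Power = 1.3 A × 240 V = 312 W = 0.312 kW
Peak energy = 0.312 kW × 3 h × 7 = 6.552 kWh
Off-peak energy = 0.312 kW × 0.5 h × 7 = 1.092 kWh
Cost = 6.552 × ₹8.0 + 1.092 × ₹6.4 = ₹52.416 + ₹6.9888 = ₹59.40

₹59.40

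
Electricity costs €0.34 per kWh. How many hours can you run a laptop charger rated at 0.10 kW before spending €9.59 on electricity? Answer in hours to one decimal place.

Energy available = €9.59 ÷ €0.34/kWh = 28.2059 kWh
Hours = 28.2059 kWh ÷ 0.1 kW = 282.1 h

282.1 h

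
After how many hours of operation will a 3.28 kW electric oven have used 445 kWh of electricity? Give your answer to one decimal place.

Hours = 445 kWh ÷ 3.28 kW = 135.7 h

135.7 h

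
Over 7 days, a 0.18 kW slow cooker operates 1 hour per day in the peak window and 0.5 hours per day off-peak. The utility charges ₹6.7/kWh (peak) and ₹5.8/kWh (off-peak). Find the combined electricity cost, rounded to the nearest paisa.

₹12.10

Peak energy = 0.18 kW × 1 h × 7 = 1.26 kWh
Off-peak energy = 0.18 kW × 0.5 h × 7 = 0.63 kWh
Cost = 1.26 × ₹6.7 + 0.63 × ₹5.8 = ₹8.442 + ₹3.654 = ₹12.10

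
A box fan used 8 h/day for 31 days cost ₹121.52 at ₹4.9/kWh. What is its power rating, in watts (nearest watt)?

100 W

Energy = ₹121.52 ÷ ₹4.9/kWh = 24.8 kWh
Runtime = 8 h/day × 31 days = 248 h
Power = 24.8 kWh ÷ 248 h = 0.1 kW = 100 W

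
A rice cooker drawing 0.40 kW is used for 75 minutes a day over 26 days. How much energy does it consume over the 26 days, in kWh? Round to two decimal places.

Runtime = 75 min × 26 = 1950 min = 32.5 h
Energy = 0.4 kW × 32.5 h = 13 kWh

13.00 kWh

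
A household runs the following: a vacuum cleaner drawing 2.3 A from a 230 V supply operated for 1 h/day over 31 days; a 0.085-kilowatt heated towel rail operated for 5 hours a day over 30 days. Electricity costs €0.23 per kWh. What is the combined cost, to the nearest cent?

vacuum cleaner: Power = 2.3 A × 230 V = 529 W = 0.529 kW
vacuum cleaner: Runtime = 1 h/day × 31 days = 31 h
vacuum cleaner: 0.529 kW × 31 h = 16.399 kWh
heated towel rail: Runtime = 5 h/day × 30 days = 150 h
heated towel rail: 0.085 kW × 150 h = 12.75 kWh
Total energy = 29.149 kWh
Cost = 29.149 × €0.23 = €6.70

€6.70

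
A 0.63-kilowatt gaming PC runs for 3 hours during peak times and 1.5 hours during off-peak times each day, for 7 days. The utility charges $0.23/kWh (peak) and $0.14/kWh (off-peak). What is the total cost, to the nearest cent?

Peak energy = 0.63 kW × 3 h × 7 = 13.23 kWh
Off-peak energy = 0.63 kW × 1.5 h × 7 = 6.615 kWh
Cost = 13.23 × $0.23 + 6.615 × $0.14 = $3.0429 + $0.9261 = $3.97

$3.97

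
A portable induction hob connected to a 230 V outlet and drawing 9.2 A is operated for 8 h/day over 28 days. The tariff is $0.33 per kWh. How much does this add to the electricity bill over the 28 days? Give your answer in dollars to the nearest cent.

Power = 9.2 A × 230 V = 2116 W = 2.116 kW
Runtime = 8 h/day × 28 days = 224 h
Energy = 2.116 kW × 224 h = 473.984 kWh
Cost = 473.984 kWh × $0.33/kWh = $156.41

$156.41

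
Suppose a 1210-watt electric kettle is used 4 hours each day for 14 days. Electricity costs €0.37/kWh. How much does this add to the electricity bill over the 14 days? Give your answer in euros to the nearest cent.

Runtime = 4 h/day × 14 days = 56 h
Energy = 1.21 kW × 56 h = 67.76 kWh
Cost = 67.76 kWh × €0.37/kWh = €25.07

€25.07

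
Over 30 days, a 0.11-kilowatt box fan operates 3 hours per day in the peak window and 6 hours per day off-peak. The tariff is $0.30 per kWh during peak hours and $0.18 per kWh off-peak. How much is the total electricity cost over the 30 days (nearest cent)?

Peak energy = 0.11 kW × 3 h × 30 = 9.9 kWh
Off-peak energy = 0.11 kW × 6 h × 30 = 19.8 kWh
Cost = 9.9 × $0.30 + 19.8 × $0.18 = $2.97 + $3.564 = $6.53

$6.53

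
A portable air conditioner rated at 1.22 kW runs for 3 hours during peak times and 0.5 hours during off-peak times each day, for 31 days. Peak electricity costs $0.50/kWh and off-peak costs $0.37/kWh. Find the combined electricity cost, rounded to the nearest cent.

$63.73

Peak energy = 1.22 kW × 3 h × 31 = 113.46 kWh
Off-peak energy = 1.22 kW × 0.5 h × 31 = 18.91 kWh
Cost = 113.46 × $0.50 + 18.91 × $0.37 = $56.73 + $6.9967 = $63.73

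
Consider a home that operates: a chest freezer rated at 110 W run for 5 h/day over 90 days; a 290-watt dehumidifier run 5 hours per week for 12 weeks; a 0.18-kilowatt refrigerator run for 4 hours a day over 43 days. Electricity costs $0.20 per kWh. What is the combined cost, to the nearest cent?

$19.57

chest freezer: Runtime = 5 h/day × 90 days = 450 h
chest freezer: 0.11 kW × 450 h = 49.5 kWh
dehumidifier: Runtime = 5 h/week × 12 weeks = 60 h
dehumidifier: 0.29 kW × 60 h = 17.4 kWh
refrigerator: Runtime = 4 h/day × 43 days = 172 h
refrigerator: 0.18 kW × 172 h = 30.96 kWh
Total energy = 97.86 kWh
Cost = 97.86 × $0.20 = $19.57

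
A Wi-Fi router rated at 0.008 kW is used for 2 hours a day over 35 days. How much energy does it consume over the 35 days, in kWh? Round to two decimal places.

Runtime = 2 h/day × 35 days = 70 h
Energy = 0.008 kW × 70 h = 0.56 kWh

0.56 kWh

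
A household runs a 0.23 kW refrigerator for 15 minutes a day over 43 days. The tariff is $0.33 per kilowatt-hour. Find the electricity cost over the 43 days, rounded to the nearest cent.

Runtime = 15 min × 43 = 645 min = 10.75 h
Energy = 0.23 kW × 10.75 h = 2.4725 kWh
Cost = 2.4725 kWh × $0.33/kWh = $0.82

$0.82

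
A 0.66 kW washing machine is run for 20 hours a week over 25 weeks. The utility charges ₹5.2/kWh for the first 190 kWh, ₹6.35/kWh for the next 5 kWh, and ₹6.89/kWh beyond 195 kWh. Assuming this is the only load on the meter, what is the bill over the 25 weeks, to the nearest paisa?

Runtime = 20 h/week × 25 weeks = 500 h
Energy = 0.66 kW × 500 h = 330 kWh
Tier 1 (0–190 kWh): 190 × ₹5.2 = ₹988
Tier 2 (190–195 kWh): 5 × ₹6.35 = ₹31.75
Above 195 kWh: 135 × ₹6.89 = ₹930.15
Bill = ₹1949.90

₹1949.90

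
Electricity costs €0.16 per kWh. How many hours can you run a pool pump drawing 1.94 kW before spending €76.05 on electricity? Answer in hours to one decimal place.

Energy available = €76.05 ÷ €0.16/kWh = 475.3125 kWh
Hours = 475.3125 kWh ÷ 1.94 kW = 245.0 h

245.0 h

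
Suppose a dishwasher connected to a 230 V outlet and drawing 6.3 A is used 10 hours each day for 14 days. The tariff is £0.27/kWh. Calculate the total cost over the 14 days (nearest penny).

Power = 6.3 A × 230 V = 1449 W = 1.449 kW
Runtime = 10 h/day × 14 days = 140 h
Energy = 1.449 kW × 140 h = 202.86 kWh
Cost = 202.86 kWh × £0.27/kWh = £54.77

£54.77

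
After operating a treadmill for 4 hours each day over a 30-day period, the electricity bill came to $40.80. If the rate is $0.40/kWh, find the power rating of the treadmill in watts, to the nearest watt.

850 W

Energy = $40.80 ÷ $0.40/kWh = 102 kWh
Runtime = 4 h/day × 30 days = 120 h
Power = 102 kWh ÷ 120 h = 0.85 kW = 850 W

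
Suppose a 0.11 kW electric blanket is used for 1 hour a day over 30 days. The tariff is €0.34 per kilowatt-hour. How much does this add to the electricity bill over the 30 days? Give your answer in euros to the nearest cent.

Runtime = 1 h/day × 30 days = 30 h
Energy = 0.11 kW × 30 h = 3.3 kWh
Cost = 3.3 kWh × €0.34/kWh = €1.12

€1.12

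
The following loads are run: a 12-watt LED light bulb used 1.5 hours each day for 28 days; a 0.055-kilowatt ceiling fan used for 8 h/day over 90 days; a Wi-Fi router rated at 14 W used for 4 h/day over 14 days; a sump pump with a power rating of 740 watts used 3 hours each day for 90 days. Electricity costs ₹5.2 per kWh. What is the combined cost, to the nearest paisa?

₹1251.58

LED light bulb: Runtime = 1.5 h/day × 28 days = 42 h
LED light bulb: 0.012 kW × 42 h = 0.504 kWh
ceiling fan: Runtime = 8 h/day × 90 days = 720 h
ceiling fan: 0.055 kW × 720 h = 39.6 kWh
Wi-Fi router: Runtime = 4 h/day × 14 days = 56 h
Wi-Fi router: 0.014 kW × 56 h = 0.784 kWh
sump pump: Runtime = 3 h/day × 90 days = 270 h
sump pump: 0.74 kW × 270 h = 199.8 kWh
Total energy = 240.688 kWh
Cost = 240.688 × ₹5.2 = ₹1251.58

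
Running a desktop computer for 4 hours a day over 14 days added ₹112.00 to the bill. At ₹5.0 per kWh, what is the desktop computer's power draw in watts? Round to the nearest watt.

400 W

Energy = ₹112.00 ÷ ₹5.0/kWh = 22.4 kWh
Runtime = 4 h/day × 14 days = 56 h
Power = 22.4 kWh ÷ 56 h = 0.4 kW = 400 W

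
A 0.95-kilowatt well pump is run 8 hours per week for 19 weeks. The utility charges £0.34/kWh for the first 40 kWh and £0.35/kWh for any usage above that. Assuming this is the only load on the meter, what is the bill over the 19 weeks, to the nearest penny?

Runtime = 8 h/week × 19 weeks = 152 h
Energy = 0.95 kW × 152 h = 144.4 kWh
Tier 1 (0–40 kWh): 40 × £0.34 = £13.6
Above 40 kWh: 104.4 × £0.35 = £36.54
Bill = £50.14

£50.14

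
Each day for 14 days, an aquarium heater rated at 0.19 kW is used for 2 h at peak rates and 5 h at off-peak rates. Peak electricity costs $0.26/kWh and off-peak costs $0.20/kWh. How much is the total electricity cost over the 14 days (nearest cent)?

$4.04

Peak energy = 0.19 kW × 2 h × 14 = 5.32 kWh
Off-peak energy = 0.19 kW × 5 h × 14 = 13.3 kWh
Cost = 5.32 × $0.26 + 13.3 × $0.20 = $1.3832 + $2.66 = $4.04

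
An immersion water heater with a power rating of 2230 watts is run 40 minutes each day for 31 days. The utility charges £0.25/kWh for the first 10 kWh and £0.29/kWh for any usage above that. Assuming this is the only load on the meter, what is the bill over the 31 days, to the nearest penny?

Runtime = 40 min × 31 = 1240 min = 20.666666… h
Energy = 2.23 kW × 20.666666… h = 46.086666… kWh
Tier 1 (0–10 kWh): 10 × £0.25 = £2.5
Above 10 kWh: 36.086666… × £0.29 = £10.465133…
Bill = £12.97

£12.97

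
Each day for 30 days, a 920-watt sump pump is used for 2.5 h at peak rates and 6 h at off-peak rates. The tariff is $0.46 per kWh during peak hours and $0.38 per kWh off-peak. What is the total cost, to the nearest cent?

Peak energy = 0.92 kW × 2.5 h × 30 = 69 kWh
Off-peak energy = 0.92 kW × 6 h × 30 = 165.6 kWh
Cost = 69 × $0.46 + 165.6 × $0.38 = $31.74 + $62.928 = $94.67

$94.67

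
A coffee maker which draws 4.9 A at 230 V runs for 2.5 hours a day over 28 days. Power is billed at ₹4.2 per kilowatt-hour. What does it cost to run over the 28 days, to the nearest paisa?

Power = 4.9 A × 230 V = 1127 W = 1.127 kW
Runtime = 2.5 h/day × 28 days = 70 h
Energy = 1.127 kW × 70 h = 78.89 kWh
Cost = 78.89 kWh × ₹4.2/kWh = ₹331.34

₹331.34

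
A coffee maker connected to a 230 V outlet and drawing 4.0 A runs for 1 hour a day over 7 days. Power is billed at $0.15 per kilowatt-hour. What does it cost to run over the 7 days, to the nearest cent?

$0.97

Power = 4.0 A × 230 V = 920 W = 0.92 kW
Runtime = 1 h/day × 7 days = 7 h
Energy = 0.92 kW × 7 h = 6.44 kWh
Cost = 6.44 kWh × $0.15/kWh = $0.97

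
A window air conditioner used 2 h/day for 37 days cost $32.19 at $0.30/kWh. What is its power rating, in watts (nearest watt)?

Energy = $32.19 ÷ $0.30/kWh = 107.3 kWh
Runtime = 2 h/day × 37 days = 74 h
Power = 107.3 kWh ÷ 74 h = 1.45 kW = 1450 W

1450 W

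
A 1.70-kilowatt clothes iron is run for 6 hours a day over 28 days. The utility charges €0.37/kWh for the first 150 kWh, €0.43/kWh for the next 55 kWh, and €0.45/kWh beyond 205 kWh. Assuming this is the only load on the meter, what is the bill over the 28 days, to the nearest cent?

Runtime = 6 h/day × 28 days = 168 h
Energy = 1.7 kW × 168 h = 285.6 kWh
Tier 1 (0–150 kWh): 150 × €0.37 = €55.5
Tier 2 (150–205 kWh): 55 × €0.43 = €23.65
Above 205 kWh: 80.6 × €0.45 = €36.27
Bill = €115.42

€115.42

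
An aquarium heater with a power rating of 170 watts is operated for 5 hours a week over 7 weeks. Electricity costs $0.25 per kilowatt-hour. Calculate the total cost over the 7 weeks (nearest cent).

$1.49

Runtime = 5 h/week × 7 weeks = 35 h
Energy = 0.17 kW × 35 h = 5.95 kWh
Cost = 5.95 kWh × $0.25/kWh = $1.49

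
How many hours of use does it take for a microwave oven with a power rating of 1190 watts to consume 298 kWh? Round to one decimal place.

250.4 h

Hours = 298 kWh ÷ 1.19 kW = 250.4 h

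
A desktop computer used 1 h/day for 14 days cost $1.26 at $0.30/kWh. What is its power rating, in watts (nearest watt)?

Energy = $1.26 ÷ $0.30/kWh = 4.2 kWh
Runtime = 1 h/day × 14 days = 14 h
Power = 4.2 kWh ÷ 14 h = 0.3 kW = 300 W

300 W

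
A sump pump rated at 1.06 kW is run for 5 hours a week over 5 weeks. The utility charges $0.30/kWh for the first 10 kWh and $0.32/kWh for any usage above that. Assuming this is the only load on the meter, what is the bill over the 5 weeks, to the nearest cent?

$8.28

Runtime = 5 h/week × 5 weeks = 25 h
Energy = 1.06 kW × 25 h = 26.5 kWh
Tier 1 (0–10 kWh): 10 × $0.30 = $3
Above 10 kWh: 16.5 × $0.32 = $5.28
Bill = $8.28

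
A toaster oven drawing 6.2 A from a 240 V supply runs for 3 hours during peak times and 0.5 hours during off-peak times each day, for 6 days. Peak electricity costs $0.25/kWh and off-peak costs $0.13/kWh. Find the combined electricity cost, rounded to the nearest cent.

$7.28

Power = 6.2 A × 240 V = 1488 W = 1.488 kW
Peak energy = 1.488 kW × 3 h × 6 = 26.784 kWh
Off-peak energy = 1.488 kW × 0.5 h × 6 = 4.464 kWh
Cost = 26.784 × $0.25 + 4.464 × $0.13 = $6.696 + $0.58032 = $7.28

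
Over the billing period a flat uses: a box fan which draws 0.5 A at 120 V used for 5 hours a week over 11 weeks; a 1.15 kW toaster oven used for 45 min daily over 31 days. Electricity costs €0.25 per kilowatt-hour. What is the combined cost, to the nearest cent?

box fan: Power = 0.5 A × 120 V = 60 W = 0.06 kW
box fan: Runtime = 5 h/week × 11 weeks = 55 h
box fan: 0.06 kW × 55 h = 3.3 kWh
toaster oven: Runtime = 45 min × 31 = 1395 min = 23.25 h
toaster oven: 1.15 kW × 23.25 h = 26.7375 kWh
Total energy = 30.0375 kWh
Cost = 30.0375 × €0.25 = €7.51

€7.51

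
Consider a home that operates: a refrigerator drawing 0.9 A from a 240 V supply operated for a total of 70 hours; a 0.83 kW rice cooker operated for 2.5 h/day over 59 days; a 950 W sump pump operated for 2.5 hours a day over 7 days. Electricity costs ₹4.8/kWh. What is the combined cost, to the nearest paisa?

refrigerator: Power = 0.9 A × 240 V = 216 W = 0.216 kW
refrigerator: 0.216 kW × 70 h = 15.12 kWh
rice cooker: Runtime = 2.5 h/day × 59 days = 147.5 h
rice cooker: 0.83 kW × 147.5 h = 122.425 kWh
sump pump: Runtime = 2.5 h/day × 7 days = 17.5 h
sump pump: 0.95 kW × 17.5 h = 16.625 kWh
Total energy = 154.17 kWh
Cost = 154.17 × ₹4.8 = ₹740.02

₹740.02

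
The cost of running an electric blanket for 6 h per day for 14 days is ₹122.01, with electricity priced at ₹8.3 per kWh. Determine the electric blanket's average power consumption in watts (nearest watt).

175 W

Energy = ₹122.01 ÷ ₹8.3/kWh = 14.7 kWh
Runtime = 6 h/day × 14 days = 84 h
Power = 14.7 kWh ÷ 84 h = 0.175 kW = 175 W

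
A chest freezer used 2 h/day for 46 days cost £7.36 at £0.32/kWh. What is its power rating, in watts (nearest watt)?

Energy = £7.36 ÷ £0.32/kWh = 23 kWh
Runtime = 2 h/day × 46 days = 92 h
Power = 23 kWh ÷ 92 h = 0.25 kW = 250 W

250 W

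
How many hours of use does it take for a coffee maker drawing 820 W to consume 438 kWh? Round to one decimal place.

534.1 h

Hours = 438 kWh ÷ 0.82 kW = 534.1 h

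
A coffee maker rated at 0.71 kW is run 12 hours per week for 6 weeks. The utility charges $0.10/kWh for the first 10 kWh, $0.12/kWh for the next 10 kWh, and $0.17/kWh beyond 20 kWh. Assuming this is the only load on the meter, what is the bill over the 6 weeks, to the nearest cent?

$7.49

Runtime = 12 h/week × 6 weeks = 72 h
Energy = 0.71 kW × 72 h = 51.12 kWh
Tier 1 (0–10 kWh): 10 × $0.10 = $1
Tier 2 (10–20 kWh): 10 × $0.12 = $1.2
Above 20 kWh: 31.12 × $0.17 = $5.2904
Bill = $7.49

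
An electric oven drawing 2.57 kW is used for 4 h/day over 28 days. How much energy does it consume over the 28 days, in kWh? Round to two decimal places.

Runtime = 4 h/day × 28 days = 112 h
Energy = 2.57 kW × 112 h = 287.84 kWh

287.84 kWh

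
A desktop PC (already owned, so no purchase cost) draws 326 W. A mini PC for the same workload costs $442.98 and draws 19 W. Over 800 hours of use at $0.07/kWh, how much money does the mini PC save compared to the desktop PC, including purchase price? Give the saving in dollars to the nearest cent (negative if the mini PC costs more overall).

desktop PC: $0.00 + (326/1000) kW × 800 h × $0.07 = $0.00 + $18.256 = $18.256
mini PC: $442.98 + (19/1000) kW × 800 h × $0.07 = $442.98 + $1.064 = $444.044
Saving = $18.256 − $444.044 = −$425.788 → -$425.79

-$425.79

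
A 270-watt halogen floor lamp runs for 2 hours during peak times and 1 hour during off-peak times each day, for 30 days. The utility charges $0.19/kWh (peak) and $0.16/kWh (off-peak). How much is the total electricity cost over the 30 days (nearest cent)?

$4.37

Peak energy = 0.27 kW × 2 h × 30 = 16.2 kWh
Off-peak energy = 0.27 kW × 1 h × 30 = 8.1 kWh
Cost = 16.2 × $0.19 + 8.1 × $0.16 = $3.078 + $1.296 = $4.37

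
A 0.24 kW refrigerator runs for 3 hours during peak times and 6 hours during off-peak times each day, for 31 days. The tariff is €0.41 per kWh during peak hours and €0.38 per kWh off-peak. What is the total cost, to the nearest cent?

€26.11

Peak energy = 0.24 kW × 3 h × 31 = 22.32 kWh
Off-peak energy = 0.24 kW × 6 h × 31 = 44.64 kWh
Cost = 22.32 × €0.41 + 44.64 × €0.38 = €9.1512 + €16.9632 = €26.11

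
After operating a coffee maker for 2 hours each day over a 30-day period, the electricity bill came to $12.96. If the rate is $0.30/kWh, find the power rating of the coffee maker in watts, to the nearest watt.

720 W

Energy = $12.96 ÷ $0.30/kWh = 43.2 kWh
Runtime = 2 h/day × 30 days = 60 h
Power = 43.2 kWh ÷ 60 h = 0.72 kW = 720 W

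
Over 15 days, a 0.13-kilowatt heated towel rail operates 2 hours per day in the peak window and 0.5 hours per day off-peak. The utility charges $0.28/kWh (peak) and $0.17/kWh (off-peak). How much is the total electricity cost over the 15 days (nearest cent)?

Peak energy = 0.13 kW × 2 h × 15 = 3.9 kWh
Off-peak energy = 0.13 kW × 0.5 h × 15 = 0.975 kWh
Cost = 3.9 × $0.28 + 0.975 × $0.17 = $1.092 + $0.16575 = $1.26

$1.26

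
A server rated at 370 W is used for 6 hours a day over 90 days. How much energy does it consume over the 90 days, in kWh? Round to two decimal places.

199.80 kWh

Runtime = 6 h/day × 90 days = 540 h
Energy = 0.37 kW × 540 h = 199.8 kWh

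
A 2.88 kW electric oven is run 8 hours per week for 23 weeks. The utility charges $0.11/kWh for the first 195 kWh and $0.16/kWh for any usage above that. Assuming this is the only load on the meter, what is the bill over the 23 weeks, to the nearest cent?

$75.04

Runtime = 8 h/week × 23 weeks = 184 h
Energy = 2.88 kW × 184 h = 529.92 kWh
Tier 1 (0–195 kWh): 195 × $0.11 = $21.45
Above 195 kWh: 334.92 × $0.16 = $53.5872
Bill = $75.04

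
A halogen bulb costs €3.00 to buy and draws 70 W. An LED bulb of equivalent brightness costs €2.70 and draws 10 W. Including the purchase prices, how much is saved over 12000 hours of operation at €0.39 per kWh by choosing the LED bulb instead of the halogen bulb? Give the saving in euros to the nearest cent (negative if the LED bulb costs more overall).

halogen bulb: €3.00 + (70/1000) kW × 12000 h × €0.39 = €3.00 + €327.6 = €330.6
LED bulb: €2.70 + (10/1000) kW × 12000 h × €0.39 = €2.70 + €46.8 = €49.5
Saving = €330.6 − €49.5 = €281.1

€281.10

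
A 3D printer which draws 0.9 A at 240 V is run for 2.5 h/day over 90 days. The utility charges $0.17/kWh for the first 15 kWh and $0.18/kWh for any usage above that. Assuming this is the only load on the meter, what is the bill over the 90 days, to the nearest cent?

Power = 0.9 A × 240 V = 216 W = 0.216 kW
Runtime = 2.5 h/day × 90 days = 225 h
Energy = 0.216 kW × 225 h = 48.6 kWh
Tier 1 (0–15 kWh): 15 × $0.17 = $2.55
Above 15 kWh: 33.6 × $0.18 = $6.048
Bill = $8.60

$8.60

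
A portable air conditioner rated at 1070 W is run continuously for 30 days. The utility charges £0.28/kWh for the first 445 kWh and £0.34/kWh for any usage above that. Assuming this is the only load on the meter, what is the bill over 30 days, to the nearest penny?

Runtime = 24 h × 30 = 720 h
Energy = 1.07 kW × 720 h = 770.4 kWh
Tier 1 (0–445 kWh): 445 × £0.28 = £124.6
Above 445 kWh: 325.4 × £0.34 = £110.636
Bill = £235.24

£235.24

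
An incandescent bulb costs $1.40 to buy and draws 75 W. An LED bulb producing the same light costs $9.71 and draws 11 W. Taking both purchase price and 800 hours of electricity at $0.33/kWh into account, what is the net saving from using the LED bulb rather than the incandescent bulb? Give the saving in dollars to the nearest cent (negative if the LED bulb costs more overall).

$8.59

incandescent bulb: $1.40 + (75/1000) kW × 800 h × $0.33 = $1.40 + $19.8 = $21.2
LED bulb: $9.71 + (11/1000) kW × 800 h × $0.33 = $9.71 + $2.904 = $12.614
Saving = $21.2 − $12.614 = $8.586 → $8.59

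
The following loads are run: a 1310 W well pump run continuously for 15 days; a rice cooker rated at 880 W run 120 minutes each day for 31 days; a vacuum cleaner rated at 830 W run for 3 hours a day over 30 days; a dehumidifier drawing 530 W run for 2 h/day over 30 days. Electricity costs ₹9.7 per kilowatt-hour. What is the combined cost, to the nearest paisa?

well pump: Runtime = 24 h × 15 = 360 h
well pump: 1.31 kW × 360 h = 471.6 kWh
rice cooker: Runtime = 120 min × 31 = 3720 min = 62 h
rice cooker: 0.88 kW × 62 h = 54.56 kWh
vacuum cleaner: Runtime = 3 h/day × 30 days = 90 h
vacuum cleaner: 0.83 kW × 90 h = 74.7 kWh
dehumidifier: Runtime = 2 h/day × 30 days = 60 h
dehumidifier: 0.53 kW × 60 h = 31.8 kWh
Total energy = 632.66 kWh
Cost = 632.66 × ₹9.7 = ₹6136.80

₹6136.80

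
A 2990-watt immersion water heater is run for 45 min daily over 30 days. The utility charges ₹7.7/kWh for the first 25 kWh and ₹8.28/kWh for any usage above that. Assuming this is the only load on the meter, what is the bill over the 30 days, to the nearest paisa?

₹542.54

Runtime = 45 min × 30 = 1350 min = 22.5 h
Energy = 2.99 kW × 22.5 h = 67.275 kWh
Tier 1 (0–25 kWh): 25 × ₹7.7 = ₹192.5
Above 25 kWh: 42.275 × ₹8.28 = ₹350.037
Bill = ₹542.54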